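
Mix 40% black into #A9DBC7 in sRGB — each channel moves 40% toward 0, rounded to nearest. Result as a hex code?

#658377

#A9DBC7 is rgb(169, 219, 199).
Per channel, c → c + 0.4(0 − c):
  R: 169 − 67.6 = 101.4 → 101
  G: 219 + 0.4×(0−219) = 219 − 87.6 = 131.4 → 131
  B: 199 + 0.4×(0−199) = 199 − 79.6 = 119.4 → 119
rgb(101, 131, 119) = #658377.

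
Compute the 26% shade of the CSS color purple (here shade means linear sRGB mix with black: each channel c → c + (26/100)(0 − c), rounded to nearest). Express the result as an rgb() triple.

CSS purple is rgb(128, 0, 128).
Per channel, c → c + 0.26(0 − c):
  R: 128 + 0.26×(0−128) = 128 − 33.28 = 94.72 → 95
  G: 0 + 0.26×(0−0) = 0 + 0 = 0 → 0
  B: 128 − 33.28 = 94.72 → 95

rgb(95, 0, 95)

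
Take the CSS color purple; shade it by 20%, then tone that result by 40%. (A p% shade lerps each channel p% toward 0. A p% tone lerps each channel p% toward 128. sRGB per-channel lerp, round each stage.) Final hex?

#703370

CSS purple is rgb(128, 0, 128).
Lerp each channel 20% toward 0:
  R: 128 − 25.6 = 102.4 → 102
  G: 0 + 0.2×(0−0) = 0 + 0 = 0 → 0
  B: 128 + 0.2×(0−128) = 128 − 25.6 = 102.4 → 102
After the shade: rgb(102, 0, 102) = #660066.
A 40% tone moves each channel 40% toward 128:
  R: 102 + 0.4×(128−102) = 102 + 10.4 = 112.4 → 112
  G: 0 + 0.4×(128−0) = 0 + 51.2 = 51.2 → 51
  B: 102 + 0.4×(128−102) = 102 + 10.4 = 112.4 → 112
rgb(112, 51, 112) = #703370.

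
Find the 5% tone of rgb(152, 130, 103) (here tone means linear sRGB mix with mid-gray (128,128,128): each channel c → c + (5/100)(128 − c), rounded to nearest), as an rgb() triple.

Lerp each channel 5% toward 128:
  R: 152 + 0.05×(128−152) = 152 − 1.2 = 150.8 → 151
  G: 130 − 0.1 = 129.9 → 130
  B: 103 + 1.25 = 104.25 → 104

rgb(151, 130, 104)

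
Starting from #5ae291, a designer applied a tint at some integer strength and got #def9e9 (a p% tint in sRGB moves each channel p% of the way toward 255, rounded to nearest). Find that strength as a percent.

80%

#5ae291 is rgb(90, 226, 145); #def9e9 is rgb(222, 249, 233).
On the R channel (widest range): 222 ≈ 90 + (p/100)(255 − 90), so p ≈ 100×(222 − 90)/(255 − 90) = 13200/165 = 80.00.
p = 80 reproduces all three channels after rounding.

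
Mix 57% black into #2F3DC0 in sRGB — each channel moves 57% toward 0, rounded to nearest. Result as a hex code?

#2F3DC0 is rgb(47, 61, 192).
Lerp each channel 57% toward 0:
  R: 47 + 0.57×(0−47) = 47 − 26.79 = 20.21 → 20
  G: 61 − 34.77 = 26.23 → 26
  B: 192 + 0.57×(0−192) = 192 − 109.44 = 82.56 → 83
rgb(20, 26, 83) = #141A53.

#141A53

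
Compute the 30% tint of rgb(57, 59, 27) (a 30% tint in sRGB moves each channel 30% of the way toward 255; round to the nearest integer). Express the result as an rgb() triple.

Lerp each channel 30% toward 255:
  R: 57 + 59.4 = 116.4 → 116
  G: 59 + 58.8 = 117.8 → 118
  B: 27 + 0.3×(255−27) = 27 + 68.4 = 95.4 → 95

rgb(116, 118, 95)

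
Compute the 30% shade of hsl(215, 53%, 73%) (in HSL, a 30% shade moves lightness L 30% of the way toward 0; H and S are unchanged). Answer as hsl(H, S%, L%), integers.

hsl(215, 53%, 51%)

L moves 30% from 73 toward 0: 73 − 21.9 = 51.1 → 51.
H and S are unchanged.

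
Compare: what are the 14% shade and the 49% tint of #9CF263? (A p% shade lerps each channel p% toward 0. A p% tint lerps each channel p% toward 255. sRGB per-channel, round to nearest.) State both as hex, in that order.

#9CF263 is rgb(156, 242, 99).
14% shade:
  R: 156 + 0.14×(0−156) = 156 − 21.84 = 134.16 → 134
  G: 242 − 33.88 = 208.12 → 208
  B: 99 − 13.86 = 85.14 → 85
  → #86D055
49% tint:
  R: 156 + 0.49×(255−156) = 156 + 48.51 = 204.51 → 205
  G: 242 + 0.49×(255−242) = 242 + 6.37 = 248.37 → 248
  B: 99 + 0.49×(255−99) = 99 + 76.44 = 175.44 → 175
  → #CDF8AF

#86D055, #CDF8AF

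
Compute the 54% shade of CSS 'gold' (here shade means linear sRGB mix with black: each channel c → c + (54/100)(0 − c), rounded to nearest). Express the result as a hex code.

CSS gold is rgb(255, 215, 0).
Per channel, c → c + 0.54(0 − c):
  R: 255 + 0.54×(0−255) = 255 − 137.7 = 117.3 → 117
  G: 215 + 0.54×(0−215) = 215 − 116.1 = 98.9 → 99
  B: 0 + 0.54×(0−0) = 0 + 0 = 0 → 0
rgb(117, 99, 0) = #756300.

#756300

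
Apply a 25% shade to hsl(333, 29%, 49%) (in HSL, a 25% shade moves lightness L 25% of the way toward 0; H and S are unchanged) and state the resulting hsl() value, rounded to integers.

L moves 25% from 49 toward 0: 49 − 12.25 = 36.75 → 37.
H and S are unchanged.

hsl(333, 29%, 37%)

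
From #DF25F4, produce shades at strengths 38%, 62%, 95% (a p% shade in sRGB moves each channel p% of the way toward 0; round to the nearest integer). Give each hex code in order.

#8A1797, #550E5D, #0B020C

#DF25F4 is rgb(223, 37, 244).
38%: (223 − 84.74 = 138.26→138, 37 − 14.06 = 22.94→23, 244 − 92.72 = 151.28→151) → #8A1797
62%: (223 − 138.26 = 84.74→85, 37 − 22.94 = 14.06→14, 244 − 151.28 = 92.72→93) → #550E5D
95%: (223 − 211.85 = 11.15→11, 37 − 35.15 = 1.85→2, 244 − 231.8 = 12.2→12) → #0B020C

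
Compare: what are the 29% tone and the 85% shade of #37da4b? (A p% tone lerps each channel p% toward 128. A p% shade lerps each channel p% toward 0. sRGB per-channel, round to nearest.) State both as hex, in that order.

#4cc05a, #08210b

#37da4b is rgb(55, 218, 75).
29% tone:
  R: 55 + 0.29×(128−55) = 55 + 21.17 = 76.17 → 76
  G: 218 + 0.29×(128−218) = 218 − 26.1 = 191.9 → 192
  B: 75 + 15.37 = 90.37 → 90
  → #4cc05a
85% shade:
  R: 55 − 46.75 = 8.25 → 8
  G: 218 − 185.3 = 32.7 → 33
  B: 75 − 63.75 = 11.25 → 11
  → #08210b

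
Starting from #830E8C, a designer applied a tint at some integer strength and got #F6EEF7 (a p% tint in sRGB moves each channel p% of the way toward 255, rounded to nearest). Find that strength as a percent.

93%

#830E8C is rgb(131, 14, 140); #F6EEF7 is rgb(246, 238, 247).
On the G channel (widest range): 238 ≈ 14 + (p/100)(255 − 14), so p ≈ 100×(238 − 14)/(255 − 14) = 22400/241 = 92.95.
p = 93 reproduces all three channels after rounding.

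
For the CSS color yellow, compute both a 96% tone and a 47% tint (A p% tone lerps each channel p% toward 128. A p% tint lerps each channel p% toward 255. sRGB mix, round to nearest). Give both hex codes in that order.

#85857B, #FFFF78

CSS yellow is rgb(255, 255, 0).
96% tone:
  R: 255 + 0.96×(128−255) = 255 − 121.92 = 133.08 → 133
  G: 255 − 121.92 = 133.08 → 133
  B: 0 + 0.96×(128−0) = 0 + 122.88 = 122.88 → 123
  → #85857B
47% tint:
  R: 255 + 0 = 255 → 255
  G: 255 + 0 = 255 → 255
  B: 0 + 119.85 = 119.85 → 120
  → #FFFF78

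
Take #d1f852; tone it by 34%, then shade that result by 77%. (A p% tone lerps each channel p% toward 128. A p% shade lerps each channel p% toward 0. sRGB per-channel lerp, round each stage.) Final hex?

#2a3017

#d1f852 is rgb(209, 248, 82).
Per channel, c → c + 0.34(128 − c):
  R: 209 + 0.34×(128−209) = 209 − 27.54 = 181.46 → 181
  G: 248 + 0.34×(128−248) = 248 − 40.8 = 207.2 → 207
  B: 82 + 15.64 = 97.64 → 98
After the tone: rgb(181, 207, 98) = #b5cf62.
Per channel, c → c + 0.77(0 − c):
  R: 181 + 0.77×(0−181) = 181 − 139.37 = 41.63 → 42
  G: 207 + 0.77×(0−207) = 207 − 159.39 = 47.61 → 48
  B: 98 + 0.77×(0−98) = 98 − 75.46 = 22.54 → 23
rgb(42, 48, 23) = #2a3017.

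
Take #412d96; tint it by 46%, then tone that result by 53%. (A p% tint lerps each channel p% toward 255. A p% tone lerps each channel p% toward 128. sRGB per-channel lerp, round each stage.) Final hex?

#8b87a1

#412d96 is rgb(65, 45, 150).
Lerp each channel 46% toward 255:
  R: 65 + 87.4 = 152.4 → 152
  G: 45 + 0.46×(255−45) = 45 + 96.6 = 141.6 → 142
  B: 150 + 0.46×(255−150) = 150 + 48.3 = 198.3 → 198
After the tint: rgb(152, 142, 198) = #988ec6.
A 53% tone moves each channel 53% toward 128:
  R: 152 + 0.53×(128−152) = 152 − 12.72 = 139.28 → 139
  G: 142 − 7.42 = 134.58 → 135
  B: 198 − 37.1 = 160.9 → 161
rgb(139, 135, 161) = #8b87a1.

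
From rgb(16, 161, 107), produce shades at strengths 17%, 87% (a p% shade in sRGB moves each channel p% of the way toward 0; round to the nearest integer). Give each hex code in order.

#0d8659, #02150e

17%: (16 − 2.72 = 13.28→13, 161 − 27.37 = 133.63→134, 107 − 18.19 = 88.81→89) → #0d8659
87%: (16 − 13.92 = 2.08→2, 161 − 140.07 = 20.93→21, 107 − 93.09 = 13.91→14) → #02150e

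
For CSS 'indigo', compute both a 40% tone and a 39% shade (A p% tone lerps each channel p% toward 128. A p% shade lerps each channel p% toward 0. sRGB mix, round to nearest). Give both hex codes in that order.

CSS indigo is rgb(75, 0, 130).
40% tone:
  R: 75 + 0.4×(128−75) = 75 + 21.2 = 96.2 → 96
  G: 0 + 51.2 = 51.2 → 51
  B: 130 + 0.4×(128−130) = 130 − 0.8 = 129.2 → 129
  → #603381
39% shade:
  R: 75 − 29.25 = 45.75 → 46
  G: 0 + 0.39×(0−0) = 0 + 0 = 0 → 0
  B: 130 − 50.7 = 79.3 → 79
  → #2e004f

#603381, #2e004f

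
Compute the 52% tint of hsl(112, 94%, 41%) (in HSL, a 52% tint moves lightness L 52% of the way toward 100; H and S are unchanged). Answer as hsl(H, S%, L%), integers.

hsl(112, 94%, 72%)

L moves 52% from 41 toward 100: 41 + 30.68 = 71.68 → 72.
H and S are unchanged.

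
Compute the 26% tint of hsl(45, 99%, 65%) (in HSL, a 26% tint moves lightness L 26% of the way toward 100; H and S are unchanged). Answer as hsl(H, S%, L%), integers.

L moves 26% from 65 toward 100: 65 + 9.1 = 74.1 → 74.
H and S are unchanged.

hsl(45, 99%, 74%)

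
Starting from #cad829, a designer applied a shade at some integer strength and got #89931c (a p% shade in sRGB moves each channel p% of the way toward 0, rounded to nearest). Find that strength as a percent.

32%

#cad829 is rgb(202, 216, 41); #89931c is rgb(137, 147, 28).
On the G channel (widest range): 147 ≈ 216 + (p/100)(0 − 216), so p ≈ 100×(147 − 216)/(0 − 216) = -6900/-216 = 31.94.
p = 32 reproduces all three channels after rounding.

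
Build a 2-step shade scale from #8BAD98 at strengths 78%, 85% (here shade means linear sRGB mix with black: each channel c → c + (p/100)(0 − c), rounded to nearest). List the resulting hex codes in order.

#8BAD98 is rgb(139, 173, 152).
78%: (139 − 108.42 = 30.58→31, 173 − 134.94 = 38.06→38, 152 − 118.56 = 33.44→33) → #1F2621
85%: (139 − 118.15 = 20.85→21, 173 − 147.05 = 25.95→26, 152 − 129.2 = 22.8→23) → #151A17

#1F2621, #151A17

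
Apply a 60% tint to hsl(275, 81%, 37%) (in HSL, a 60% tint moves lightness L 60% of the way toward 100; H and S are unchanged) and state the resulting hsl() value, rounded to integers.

L moves 60% from 37 toward 100: 37 + 37.8 = 74.8 → 75.
H and S are unchanged.

hsl(275, 81%, 75%)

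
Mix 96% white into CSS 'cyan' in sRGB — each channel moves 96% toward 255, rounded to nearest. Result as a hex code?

CSS cyan is rgb(0, 255, 255).
A 96% tint moves each channel 96% toward 255:
  R: 0 + 0.96×(255−0) = 0 + 244.8 = 244.8 → 245
  G: 255 + 0 = 255 → 255
  B: 255 + 0.96×(255−255) = 255 + 0 = 255 → 255
rgb(245, 255, 255) = #f5ffff.

#f5ffff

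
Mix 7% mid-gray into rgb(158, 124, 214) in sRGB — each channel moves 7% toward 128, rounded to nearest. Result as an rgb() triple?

Lerp each channel 7% toward 128:
  R: 158 + 0.07×(128−158) = 158 − 2.1 = 155.9 → 156
  G: 124 + 0.07×(128−124) = 124 + 0.28 = 124.28 → 124
  B: 214 + 0.07×(128−214) = 214 − 6.02 = 207.98 → 208

rgb(156, 124, 208)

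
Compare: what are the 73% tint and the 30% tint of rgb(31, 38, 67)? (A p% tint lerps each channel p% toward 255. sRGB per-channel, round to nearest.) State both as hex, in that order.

73% tint:
  R: 31 + 163.52 = 194.52 → 195
  G: 38 + 158.41 = 196.41 → 196
  B: 67 + 0.73×(255−67) = 67 + 137.24 = 204.24 → 204
  → #c3c4cc
30% tint:
  R: 31 + 0.3×(255−31) = 31 + 67.2 = 98.2 → 98
  G: 38 + 0.3×(255−38) = 38 + 65.1 = 103.1 → 103
  B: 67 + 0.3×(255−67) = 67 + 56.4 = 123.4 → 123
  → #62677b

#c3c4cc, #62677b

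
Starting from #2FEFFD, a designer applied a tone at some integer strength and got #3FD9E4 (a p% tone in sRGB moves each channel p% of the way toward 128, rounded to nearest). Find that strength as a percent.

20%

#2FEFFD is rgb(47, 239, 253); #3FD9E4 is rgb(63, 217, 228).
On the B channel (widest range): 228 ≈ 253 + (p/100)(128 − 253), so p ≈ 100×(228 − 253)/(128 − 253) = -2500/-125 = 20.00.
p = 20 reproduces all three channels after rounding.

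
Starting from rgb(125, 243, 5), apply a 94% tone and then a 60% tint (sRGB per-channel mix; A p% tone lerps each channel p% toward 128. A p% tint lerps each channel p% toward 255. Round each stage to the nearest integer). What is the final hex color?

#cccfc9

A 94% tone moves each channel 94% toward 128:
  R: 125 + 0.94×(128−125) = 125 + 2.82 = 127.82 → 128
  G: 243 − 108.1 = 134.9 → 135
  B: 5 + 0.94×(128−5) = 5 + 115.62 = 120.62 → 121
After the tone: rgb(128, 135, 121) = #808779.
Lerp each channel 60% toward 255:
  R: 128 + 0.6×(255−128) = 128 + 76.2 = 204.2 → 204
  G: 135 + 72 = 207 → 207
  B: 121 + 0.6×(255−121) = 121 + 80.4 = 201.4 → 201
rgb(204, 207, 201) = #cccfc9.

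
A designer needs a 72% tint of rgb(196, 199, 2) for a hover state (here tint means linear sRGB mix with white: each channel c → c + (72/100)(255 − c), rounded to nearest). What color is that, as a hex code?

A 72% tint moves each channel 72% toward 255:
  R: 196 + 0.72×(255−196) = 196 + 42.48 = 238.48 → 238
  G: 199 + 40.32 = 239.32 → 239
  B: 2 + 182.16 = 184.16 → 184
rgb(238, 239, 184) = #EEEFB8.

#EEEFB8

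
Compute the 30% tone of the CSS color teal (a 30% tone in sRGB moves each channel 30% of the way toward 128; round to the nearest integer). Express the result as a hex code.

CSS teal is rgb(0, 128, 128).
Lerp each channel 30% toward 128:
  R: 0 + 38.4 = 38.4 → 38
  G: 128 + 0 = 128 → 128
  B: 128 + 0 = 128 → 128
rgb(38, 128, 128) = #268080.

#268080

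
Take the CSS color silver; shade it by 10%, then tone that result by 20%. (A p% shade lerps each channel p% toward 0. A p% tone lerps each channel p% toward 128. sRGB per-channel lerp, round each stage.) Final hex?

CSS silver is rgb(192, 192, 192).
Per channel, c → c + 0.1(0 − c):
  R: 192 + 0.1×(0−192) = 192 − 19.2 = 172.8 → 173
  G: 192 + 0.1×(0−192) = 192 − 19.2 = 172.8 → 173
  B: 192 − 19.2 = 172.8 → 173
After the shade: rgb(173, 173, 173) = #adadad.
Per channel, c → c + 0.2(128 − c):
  R: 173 − 9 = 164 → 164
  G: 173 − 9 = 164 → 164
  B: 173 + 0.2×(128−173) = 173 − 9 = 164 → 164
rgb(164, 164, 164) = #a4a4a4.

#a4a4a4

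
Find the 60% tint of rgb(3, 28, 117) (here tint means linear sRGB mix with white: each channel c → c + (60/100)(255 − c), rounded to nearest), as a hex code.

Lerp each channel 60% toward 255:
  R: 3 + 0.6×(255−3) = 3 + 151.2 = 154.2 → 154
  G: 28 + 0.6×(255−28) = 28 + 136.2 = 164.2 → 164
  B: 117 + 82.8 = 199.8 → 200
rgb(154, 164, 200) = #9AA4C8.

#9AA4C8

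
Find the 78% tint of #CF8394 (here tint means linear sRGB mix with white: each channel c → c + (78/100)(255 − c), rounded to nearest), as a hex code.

#F4E4E7

#CF8394 is rgb(207, 131, 148).
Per channel, c → c + 0.78(255 − c):
  R: 207 + 37.44 = 244.44 → 244
  G: 131 + 96.72 = 227.72 → 228
  B: 148 + 0.78×(255−148) = 148 + 83.46 = 231.46 → 231
rgb(244, 228, 231) = #F4E4E7.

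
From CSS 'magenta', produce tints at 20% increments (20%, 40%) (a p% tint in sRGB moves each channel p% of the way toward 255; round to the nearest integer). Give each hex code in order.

CSS magenta is rgb(255, 0, 255).
20%: (255→255, 0 + 51 = 51→51, 255→255) → #ff33ff
40%: (255→255, 0 + 102 = 102→102, 255→255) → #ff66ff

#ff33ff, #ff66ff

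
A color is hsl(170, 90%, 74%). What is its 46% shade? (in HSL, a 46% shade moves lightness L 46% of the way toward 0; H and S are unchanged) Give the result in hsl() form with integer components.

L moves 46% from 74 toward 0: 74 − 34.04 = 39.96 → 40.
H and S are unchanged.

hsl(170, 90%, 40%)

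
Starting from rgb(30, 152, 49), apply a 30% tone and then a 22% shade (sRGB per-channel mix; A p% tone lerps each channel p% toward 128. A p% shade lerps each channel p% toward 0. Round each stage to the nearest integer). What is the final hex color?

A 30% tone moves each channel 30% toward 128:
  R: 30 + 29.4 = 59.4 → 59
  G: 152 + 0.3×(128−152) = 152 − 7.2 = 144.8 → 145
  B: 49 + 0.3×(128−49) = 49 + 23.7 = 72.7 → 73
After the tone: rgb(59, 145, 73) = #3B9149.
Per channel, c → c + 0.22(0 − c):
  R: 59 + 0.22×(0−59) = 59 − 12.98 = 46.02 → 46
  G: 145 + 0.22×(0−145) = 145 − 31.9 = 113.1 → 113
  B: 73 − 16.06 = 56.94 → 57
rgb(46, 113, 57) = #2E7139.

#2E7139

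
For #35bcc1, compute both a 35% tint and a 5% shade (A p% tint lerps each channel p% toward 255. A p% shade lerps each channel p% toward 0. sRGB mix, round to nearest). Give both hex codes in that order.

#7cd3d7, #32b3b7

#35bcc1 is rgb(53, 188, 193).
35% tint:
  R: 53 + 70.7 = 123.7 → 124
  G: 188 + 0.35×(255−188) = 188 + 23.45 = 211.45 → 211
  B: 193 + 21.7 = 214.7 → 215
  → #7cd3d7
5% shade:
  R: 53 − 2.65 = 50.35 → 50
  G: 188 + 0.05×(0−188) = 188 − 9.4 = 178.6 → 179
  B: 193 − 9.65 = 183.35 → 183
  → #32b3b7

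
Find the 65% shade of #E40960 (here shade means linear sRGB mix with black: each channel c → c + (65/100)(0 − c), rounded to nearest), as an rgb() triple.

rgb(80, 3, 34)

#E40960 is rgb(228, 9, 96).
A 65% shade moves each channel 65% toward 0:
  R: 228 + 0.65×(0−228) = 228 − 148.2 = 79.8 → 80
  G: 9 + 0.65×(0−9) = 9 − 5.85 = 3.15 → 3
  B: 96 − 62.4 = 33.6 → 34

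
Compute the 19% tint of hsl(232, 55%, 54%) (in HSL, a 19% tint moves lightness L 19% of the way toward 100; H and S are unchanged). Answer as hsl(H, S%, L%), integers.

hsl(232, 55%, 63%)

L moves 19% from 54 toward 100: 54 + 8.74 = 62.74 → 63.
H and S are unchanged.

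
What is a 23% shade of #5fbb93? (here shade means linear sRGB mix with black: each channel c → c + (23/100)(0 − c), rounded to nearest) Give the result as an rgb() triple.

rgb(73, 144, 113)

#5fbb93 is rgb(95, 187, 147).
Per channel, c → c + 0.23(0 − c):
  R: 95 + 0.23×(0−95) = 95 − 21.85 = 73.15 → 73
  G: 187 + 0.23×(0−187) = 187 − 43.01 = 143.99 → 144
  B: 147 + 0.23×(0−147) = 147 − 33.81 = 113.19 → 113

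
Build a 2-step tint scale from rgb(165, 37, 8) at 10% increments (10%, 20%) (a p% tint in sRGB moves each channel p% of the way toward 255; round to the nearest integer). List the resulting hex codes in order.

#AE3B21, #B75139

10%: (165 + 9 = 174→174, 37 + 21.8 = 58.8→59, 8 + 24.7 = 32.7→33) → #AE3B21
20%: (165 + 18 = 183→183, 37 + 43.6 = 80.6→81, 8 + 49.4 = 57.4→57) → #B75139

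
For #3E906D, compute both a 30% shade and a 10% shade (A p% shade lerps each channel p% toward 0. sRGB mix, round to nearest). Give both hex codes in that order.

#2B654C, #388262

#3E906D is rgb(62, 144, 109).
30% shade:
  R: 62 + 0.3×(0−62) = 62 − 18.6 = 43.4 → 43
  G: 144 + 0.3×(0−144) = 144 − 43.2 = 100.8 → 101
  B: 109 − 32.7 = 76.3 → 76
  → #2B654C
10% shade:
  R: 62 + 0.1×(0−62) = 62 − 6.2 = 55.8 → 56
  G: 144 + 0.1×(0−144) = 144 − 14.4 = 129.6 → 130
  B: 109 − 10.9 = 98.1 → 98
  → #388262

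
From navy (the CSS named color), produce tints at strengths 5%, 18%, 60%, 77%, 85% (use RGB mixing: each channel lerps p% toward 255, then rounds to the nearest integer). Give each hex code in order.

CSS navy is rgb(0, 0, 128).
5%: (0 + 12.75 = 12.75→13, 0 + 12.75 = 12.75→13, 128 + 6.35 = 134.35→134) → #0d0d86
18%: (0 + 45.9 = 45.9→46, 0 + 45.9 = 45.9→46, 128 + 22.86 = 150.86→151) → #2e2e97
60%: (0 + 153 = 153→153, 0 + 153 = 153→153, 128 + 76.2 = 204.2→204) → #9999cc
77%: (0 + 196.35 = 196.35→196, 0 + 196.35 = 196.35→196, 128 + 97.79 = 225.79→226) → #c4c4e2
85%: (0 + 216.75 = 216.75→217, 0 + 216.75 = 216.75→217, 128 + 107.95 = 235.95→236) → #d9d9ec

#0d0d86, #2e2e97, #9999cc, #c4c4e2, #d9d9ec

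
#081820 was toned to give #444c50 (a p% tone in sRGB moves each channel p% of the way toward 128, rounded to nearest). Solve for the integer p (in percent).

#081820 is rgb(8, 24, 32); #444c50 is rgb(68, 76, 80).
On the R channel (widest range): 68 ≈ 8 + (p/100)(128 − 8), so p ≈ 100×(68 − 8)/(128 − 8) = 6000/120 = 50.00.
p = 50 reproduces all three channels after rounding.

50%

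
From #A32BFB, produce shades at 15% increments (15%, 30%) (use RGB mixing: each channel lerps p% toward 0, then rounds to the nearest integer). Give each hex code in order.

#8B25D5, #721EB0

#A32BFB is rgb(163, 43, 251).
15%: (163 − 24.45 = 138.55→139, 43 − 6.45 = 36.55→37, 251 − 37.65 = 213.35→213) → #8B25D5
30%: (163 − 48.9 = 114.1→114, 43 − 12.9 = 30.1→30, 251 − 75.3 = 175.7→176) → #721EB0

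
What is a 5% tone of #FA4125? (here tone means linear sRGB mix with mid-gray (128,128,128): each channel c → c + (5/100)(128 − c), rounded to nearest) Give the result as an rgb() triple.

rgb(244, 68, 42)

#FA4125 is rgb(250, 65, 37).
Per channel, c → c + 0.05(128 − c):
  R: 250 + 0.05×(128−250) = 250 − 6.1 = 243.9 → 244
  G: 65 + 3.15 = 68.15 → 68
  B: 37 + 4.55 = 41.55 → 42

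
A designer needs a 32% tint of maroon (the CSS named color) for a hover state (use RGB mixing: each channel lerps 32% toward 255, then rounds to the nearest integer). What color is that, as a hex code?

#A95252

CSS maroon is rgb(128, 0, 0).
A 32% tint moves each channel 32% toward 255:
  R: 128 + 40.64 = 168.64 → 169
  G: 0 + 81.6 = 81.6 → 82
  B: 0 + 81.6 = 81.6 → 82
rgb(169, 82, 82) = #A95252.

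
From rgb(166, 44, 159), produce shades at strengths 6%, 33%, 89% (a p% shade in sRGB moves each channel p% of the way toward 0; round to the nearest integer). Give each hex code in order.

6%: (166 − 9.96 = 156.04→156, 44 − 2.64 = 41.36→41, 159 − 9.54 = 149.46→149) → #9c2995
33%: (166 − 54.78 = 111.22→111, 44 − 14.52 = 29.48→29, 159 − 52.47 = 106.53→107) → #6f1d6b
89%: (166 − 147.74 = 18.26→18, 44 − 39.16 = 4.84→5, 159 − 141.51 = 17.49→17) → #120511

#9c2995, #6f1d6b, #120511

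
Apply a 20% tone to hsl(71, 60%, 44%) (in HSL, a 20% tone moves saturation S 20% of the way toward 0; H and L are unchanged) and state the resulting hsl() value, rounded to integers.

S moves 20% from 60 toward 0: 60 − 12 = 48 → 48.
H and L are unchanged.

hsl(71, 48%, 44%)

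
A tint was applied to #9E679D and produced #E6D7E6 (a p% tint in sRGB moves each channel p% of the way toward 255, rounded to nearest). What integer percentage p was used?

74%

#9E679D is rgb(158, 103, 157); #E6D7E6 is rgb(230, 215, 230).
On the G channel (widest range): 215 ≈ 103 + (p/100)(255 − 103), so p ≈ 100×(215 − 103)/(255 − 103) = 11200/152 = 73.68.
p = 74 reproduces all three channels after rounding.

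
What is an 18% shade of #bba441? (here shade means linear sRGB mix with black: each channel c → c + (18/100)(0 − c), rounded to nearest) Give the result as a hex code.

#bba441 is rgb(187, 164, 65).
Lerp each channel 18% toward 0:
  R: 187 + 0.18×(0−187) = 187 − 33.66 = 153.34 → 153
  G: 164 − 29.52 = 134.48 → 134
  B: 65 + 0.18×(0−65) = 65 − 11.7 = 53.3 → 53
rgb(153, 134, 53) = #998635.

#998635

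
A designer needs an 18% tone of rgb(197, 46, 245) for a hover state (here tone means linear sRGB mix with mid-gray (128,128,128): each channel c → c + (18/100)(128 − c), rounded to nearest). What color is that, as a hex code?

An 18% tone moves each channel 18% toward 128:
  R: 197 − 12.42 = 184.58 → 185
  G: 46 + 14.76 = 60.76 → 61
  B: 245 − 21.06 = 223.94 → 224
rgb(185, 61, 224) = #b93de0.

#b93de0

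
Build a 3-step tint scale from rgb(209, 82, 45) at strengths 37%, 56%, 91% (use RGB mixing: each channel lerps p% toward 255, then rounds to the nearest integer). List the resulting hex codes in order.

#E2927B, #EBB3A3, #FBEFEC

37%: (209 + 17.02 = 226.02→226, 82 + 64.01 = 146.01→146, 45 + 77.7 = 122.7→123) → #E2927B
56%: (209 + 25.76 = 234.76→235, 82 + 96.88 = 178.88→179, 45 + 117.6 = 162.6→163) → #EBB3A3
91%: (209 + 41.86 = 250.86→251, 82 + 157.43 = 239.43→239, 45 + 191.1 = 236.1→236) → #FBEFEC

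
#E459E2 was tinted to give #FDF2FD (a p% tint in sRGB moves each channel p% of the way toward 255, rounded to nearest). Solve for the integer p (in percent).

92%

#E459E2 is rgb(228, 89, 226); #FDF2FD is rgb(253, 242, 253).
On the G channel (widest range): 242 ≈ 89 + (p/100)(255 − 89), so p ≈ 100×(242 − 89)/(255 − 89) = 15300/166 = 92.17.
p = 92 reproduces all three channels after rounding.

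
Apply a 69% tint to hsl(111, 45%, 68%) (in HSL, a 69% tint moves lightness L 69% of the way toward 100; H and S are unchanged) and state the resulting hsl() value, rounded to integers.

L moves 69% from 68 toward 100: 68 + 22.08 = 90.08 → 90.
H and S are unchanged.

hsl(111, 45%, 90%)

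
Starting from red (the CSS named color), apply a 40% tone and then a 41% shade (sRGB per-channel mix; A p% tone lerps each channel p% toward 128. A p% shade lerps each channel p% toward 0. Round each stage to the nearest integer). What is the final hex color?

#781E1E

CSS red is rgb(255, 0, 0).
A 40% tone moves each channel 40% toward 128:
  R: 255 − 50.8 = 204.2 → 204
  G: 0 + 0.4×(128−0) = 0 + 51.2 = 51.2 → 51
  B: 0 + 51.2 = 51.2 → 51
After the tone: rgb(204, 51, 51) = #CC3333.
Lerp each channel 41% toward 0:
  R: 204 − 83.64 = 120.36 → 120
  G: 51 + 0.41×(0−51) = 51 − 20.91 = 30.09 → 30
  B: 51 − 20.91 = 30.09 → 30
rgb(120, 30, 30) = #781E1E.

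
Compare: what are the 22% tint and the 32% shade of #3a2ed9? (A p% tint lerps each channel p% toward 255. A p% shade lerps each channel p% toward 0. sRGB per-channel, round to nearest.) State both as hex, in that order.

#655ce1, #271f94

#3a2ed9 is rgb(58, 46, 217).
22% tint:
  R: 58 + 0.22×(255−58) = 58 + 43.34 = 101.34 → 101
  G: 46 + 0.22×(255−46) = 46 + 45.98 = 91.98 → 92
  B: 217 + 8.36 = 225.36 → 225
  → #655ce1
32% shade:
  R: 58 + 0.32×(0−58) = 58 − 18.56 = 39.44 → 39
  G: 46 + 0.32×(0−46) = 46 − 14.72 = 31.28 → 31
  B: 217 − 69.44 = 147.56 → 148
  → #271f94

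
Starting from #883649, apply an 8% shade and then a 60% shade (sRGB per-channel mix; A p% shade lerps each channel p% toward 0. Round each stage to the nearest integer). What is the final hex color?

#883649 is rgb(136, 54, 73).
Per channel, c → c + 0.08(0 − c):
  R: 136 + 0.08×(0−136) = 136 − 10.88 = 125.12 → 125
  G: 54 + 0.08×(0−54) = 54 − 4.32 = 49.68 → 50
  B: 73 − 5.84 = 67.16 → 67
After the shade: rgb(125, 50, 67) = #7D3243.
Lerp each channel 60% toward 0:
  R: 125 + 0.6×(0−125) = 125 − 75 = 50 → 50
  G: 50 − 30 = 20 → 20
  B: 67 + 0.6×(0−67) = 67 − 40.2 = 26.8 → 27
rgb(50, 20, 27) = #32141B.

#32141B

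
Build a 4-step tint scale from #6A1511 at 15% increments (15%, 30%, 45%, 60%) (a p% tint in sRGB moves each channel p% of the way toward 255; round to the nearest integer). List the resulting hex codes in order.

#6A1511 is rgb(106, 21, 17).
15%: (106 + 22.35 = 128.35→128, 21 + 35.1 = 56.1→56, 17 + 35.7 = 52.7→53) → #803835
30%: (106 + 44.7 = 150.7→151, 21 + 70.2 = 91.2→91, 17 + 71.4 = 88.4→88) → #975B58
45%: (106 + 67.05 = 173.05→173, 21 + 105.3 = 126.3→126, 17 + 107.1 = 124.1→124) → #AD7E7C
60%: (106 + 89.4 = 195.4→195, 21 + 140.4 = 161.4→161, 17 + 142.8 = 159.8→160) → #C3A1A0

#803835, #975B58, #AD7E7C, #C3A1A0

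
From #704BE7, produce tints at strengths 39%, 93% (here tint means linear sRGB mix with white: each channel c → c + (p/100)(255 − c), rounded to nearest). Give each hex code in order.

#A891F0, #F5F2FD

#704BE7 is rgb(112, 75, 231).
39%: (112 + 55.77 = 167.77→168, 75 + 70.2 = 145.2→145, 231 + 9.36 = 240.36→240) → #A891F0
93%: (112 + 132.99 = 244.99→245, 75 + 167.4 = 242.4→242, 231 + 22.32 = 253.32→253) → #F5F2FD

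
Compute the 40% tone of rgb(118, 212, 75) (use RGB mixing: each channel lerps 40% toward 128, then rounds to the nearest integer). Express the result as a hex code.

Per channel, c → c + 0.4(128 − c):
  R: 118 + 0.4×(128−118) = 118 + 4 = 122 → 122
  G: 212 − 33.6 = 178.4 → 178
  B: 75 + 21.2 = 96.2 → 96
rgb(122, 178, 96) = #7AB260.

#7AB260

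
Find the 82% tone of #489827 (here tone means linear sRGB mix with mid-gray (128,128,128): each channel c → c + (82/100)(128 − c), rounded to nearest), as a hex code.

#489827 is rgb(72, 152, 39).
Per channel, c → c + 0.82(128 − c):
  R: 72 + 45.92 = 117.92 → 118
  G: 152 + 0.82×(128−152) = 152 − 19.68 = 132.32 → 132
  B: 39 + 0.82×(128−39) = 39 + 72.98 = 111.98 → 112
rgb(118, 132, 112) = #768470.

#768470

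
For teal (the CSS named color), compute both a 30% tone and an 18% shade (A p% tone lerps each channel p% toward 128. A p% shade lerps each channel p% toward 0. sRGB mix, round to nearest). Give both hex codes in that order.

#268080, #006969

CSS teal is rgb(0, 128, 128).
30% tone:
  R: 0 + 38.4 = 38.4 → 38
  G: 128 + 0.3×(128−128) = 128 + 0 = 128 → 128
  B: 128 + 0.3×(128−128) = 128 + 0 = 128 → 128
  → #268080
18% shade:
  R: 0 + 0.18×(0−0) = 0 + 0 = 0 → 0
  G: 128 − 23.04 = 104.96 → 105
  B: 128 + 0.18×(0−128) = 128 − 23.04 = 104.96 → 105
  → #006969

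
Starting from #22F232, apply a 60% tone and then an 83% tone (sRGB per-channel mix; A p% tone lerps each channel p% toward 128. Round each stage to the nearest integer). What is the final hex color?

#7A887B

#22F232 is rgb(34, 242, 50).
Lerp each channel 60% toward 128:
  R: 34 + 56.4 = 90.4 → 90
  G: 242 − 68.4 = 173.6 → 174
  B: 50 + 0.6×(128−50) = 50 + 46.8 = 96.8 → 97
After the tone: rgb(90, 174, 97) = #5AAE61.
Per channel, c → c + 0.83(128 − c):
  R: 90 + 0.83×(128−90) = 90 + 31.54 = 121.54 → 122
  G: 174 + 0.83×(128−174) = 174 − 38.18 = 135.82 → 136
  B: 97 + 25.73 = 122.73 → 123
rgb(122, 136, 123) = #7A887B.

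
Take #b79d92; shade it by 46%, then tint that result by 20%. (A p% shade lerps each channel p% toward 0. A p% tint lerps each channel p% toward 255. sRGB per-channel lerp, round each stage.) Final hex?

#827772

#b79d92 is rgb(183, 157, 146).
A 46% shade moves each channel 46% toward 0:
  R: 183 − 84.18 = 98.82 → 99
  G: 157 − 72.22 = 84.78 → 85
  B: 146 − 67.16 = 78.84 → 79
After the shade: rgb(99, 85, 79) = #63554f.
Per channel, c → c + 0.2(255 − c):
  R: 99 + 0.2×(255−99) = 99 + 31.2 = 130.2 → 130
  G: 85 + 34 = 119 → 119
  B: 79 + 35.2 = 114.2 → 114
rgb(130, 119, 114) = #827772.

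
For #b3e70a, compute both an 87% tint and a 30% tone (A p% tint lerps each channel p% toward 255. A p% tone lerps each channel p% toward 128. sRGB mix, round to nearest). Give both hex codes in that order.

#f5fcdf, #a4c82d

#b3e70a is rgb(179, 231, 10).
87% tint:
  R: 179 + 0.87×(255−179) = 179 + 66.12 = 245.12 → 245
  G: 231 + 20.88 = 251.88 → 252
  B: 10 + 0.87×(255−10) = 10 + 213.15 = 223.15 → 223
  → #f5fcdf
30% tone:
  R: 179 − 15.3 = 163.7 → 164
  G: 231 + 0.3×(128−231) = 231 − 30.9 = 200.1 → 200
  B: 10 + 0.3×(128−10) = 10 + 35.4 = 45.4 → 45
  → #a4c82d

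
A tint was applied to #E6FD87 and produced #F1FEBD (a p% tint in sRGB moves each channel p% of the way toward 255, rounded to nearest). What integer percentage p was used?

#E6FD87 is rgb(230, 253, 135); #F1FEBD is rgb(241, 254, 189).
On the B channel (widest range): 189 ≈ 135 + (p/100)(255 − 135), so p ≈ 100×(189 − 135)/(255 − 135) = 5400/120 = 45.00.
p = 45 reproduces all three channels after rounding.

45%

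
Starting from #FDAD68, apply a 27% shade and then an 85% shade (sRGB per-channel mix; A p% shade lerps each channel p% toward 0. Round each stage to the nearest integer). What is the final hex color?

#FDAD68 is rgb(253, 173, 104).
Per channel, c → c + 0.27(0 − c):
  R: 253 − 68.31 = 184.69 → 185
  G: 173 + 0.27×(0−173) = 173 − 46.71 = 126.29 → 126
  B: 104 − 28.08 = 75.92 → 76
After the shade: rgb(185, 126, 76) = #B97E4C.
Per channel, c → c + 0.85(0 − c):
  R: 185 + 0.85×(0−185) = 185 − 157.25 = 27.75 → 28
  G: 126 + 0.85×(0−126) = 126 − 107.1 = 18.9 → 19
  B: 76 + 0.85×(0−76) = 76 − 64.6 = 11.4 → 11
rgb(28, 19, 11) = #1C130B.

#1C130B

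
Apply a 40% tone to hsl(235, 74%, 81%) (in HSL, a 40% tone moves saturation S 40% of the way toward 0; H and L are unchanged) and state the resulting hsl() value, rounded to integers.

hsl(235, 44%, 81%)

S moves 40% from 74 toward 0: 74 − 29.6 = 44.4 → 44.
H and L are unchanged.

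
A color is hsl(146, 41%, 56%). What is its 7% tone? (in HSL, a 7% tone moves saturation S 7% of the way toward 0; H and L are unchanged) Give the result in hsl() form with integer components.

S moves 7% from 41 toward 0: 41 − 2.87 = 38.13 → 38.
H and L are unchanged.

hsl(146, 38%, 56%)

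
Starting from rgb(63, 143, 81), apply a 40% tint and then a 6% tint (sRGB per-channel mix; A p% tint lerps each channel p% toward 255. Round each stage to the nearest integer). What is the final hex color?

Lerp each channel 40% toward 255:
  R: 63 + 0.4×(255−63) = 63 + 76.8 = 139.8 → 140
  G: 143 + 0.4×(255−143) = 143 + 44.8 = 187.8 → 188
  B: 81 + 0.4×(255−81) = 81 + 69.6 = 150.6 → 151
After the tint: rgb(140, 188, 151) = #8CBC97.
Per channel, c → c + 0.06(255 − c):
  R: 140 + 6.9 = 146.9 → 147
  G: 188 + 4.02 = 192.02 → 192
  B: 151 + 0.06×(255−151) = 151 + 6.24 = 157.24 → 157
rgb(147, 192, 157) = #93C09D.

#93C09D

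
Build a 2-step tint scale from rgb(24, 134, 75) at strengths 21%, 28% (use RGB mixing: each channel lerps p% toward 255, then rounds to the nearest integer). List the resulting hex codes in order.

#499f71, #59a87d

21%: (24 + 48.51 = 72.51→73, 134 + 25.41 = 159.41→159, 75 + 37.8 = 112.8→113) → #499f71
28%: (24 + 64.68 = 88.68→89, 134 + 33.88 = 167.88→168, 75 + 50.4 = 125.4→125) → #59a87d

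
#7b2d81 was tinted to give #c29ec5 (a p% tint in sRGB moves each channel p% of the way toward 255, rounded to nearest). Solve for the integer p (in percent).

54%

#7b2d81 is rgb(123, 45, 129); #c29ec5 is rgb(194, 158, 197).
On the G channel (widest range): 158 ≈ 45 + (p/100)(255 − 45), so p ≈ 100×(158 − 45)/(255 − 45) = 11300/210 = 53.81.
p = 54 reproduces all three channels after rounding.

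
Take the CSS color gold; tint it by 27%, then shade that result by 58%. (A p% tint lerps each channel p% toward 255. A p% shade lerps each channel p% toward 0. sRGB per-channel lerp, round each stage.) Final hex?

#6B5F1D

CSS gold is rgb(255, 215, 0).
Per channel, c → c + 0.27(255 − c):
  R: 255 + 0 = 255 → 255
  G: 215 + 0.27×(255−215) = 215 + 10.8 = 225.8 → 226
  B: 0 + 0.27×(255−0) = 0 + 68.85 = 68.85 → 69
After the tint: rgb(255, 226, 69) = #FFE245.
Lerp each channel 58% toward 0:
  R: 255 + 0.58×(0−255) = 255 − 147.9 = 107.1 → 107
  G: 226 + 0.58×(0−226) = 226 − 131.08 = 94.92 → 95
  B: 69 − 40.02 = 28.98 → 29
rgb(107, 95, 29) = #6B5F1D.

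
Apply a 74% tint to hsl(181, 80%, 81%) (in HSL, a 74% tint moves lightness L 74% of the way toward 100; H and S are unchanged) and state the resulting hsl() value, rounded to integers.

hsl(181, 80%, 95%)

L moves 74% from 81 toward 100: 81 + 14.06 = 95.06 → 95.
H and S are unchanged.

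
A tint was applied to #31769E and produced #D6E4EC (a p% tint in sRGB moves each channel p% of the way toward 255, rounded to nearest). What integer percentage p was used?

80%

#31769E is rgb(49, 118, 158); #D6E4EC is rgb(214, 228, 236).
On the R channel (widest range): 214 ≈ 49 + (p/100)(255 − 49), so p ≈ 100×(214 − 49)/(255 − 49) = 16500/206 = 80.10.
p = 80 reproduces all three channels after rounding.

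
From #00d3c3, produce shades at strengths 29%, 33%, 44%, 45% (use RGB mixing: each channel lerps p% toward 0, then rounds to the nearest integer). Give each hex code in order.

#00968a, #008d83, #00766d, #00746b

#00d3c3 is rgb(0, 211, 195).
29%: (0→0, 211 − 61.19 = 149.81→150, 195 − 56.55 = 138.45→138) → #00968a
33%: (0→0, 211 − 69.63 = 141.37→141, 195 − 64.35 = 130.65→131) → #008d83
44%: (0→0, 211 − 92.84 = 118.16→118, 195 − 85.8 = 109.2→109) → #00766d
45%: (0→0, 211 − 94.95 = 116.05→116, 195 − 87.75 = 107.25→107) → #00746b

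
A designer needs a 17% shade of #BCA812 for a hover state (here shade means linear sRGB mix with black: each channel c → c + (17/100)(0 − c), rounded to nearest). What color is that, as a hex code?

#9C8B0F

#BCA812 is rgb(188, 168, 18).
Per channel, c → c + 0.17(0 − c):
  R: 188 − 31.96 = 156.04 → 156
  G: 168 − 28.56 = 139.44 → 139
  B: 18 − 3.06 = 14.94 → 15
rgb(156, 139, 15) = #9C8B0F.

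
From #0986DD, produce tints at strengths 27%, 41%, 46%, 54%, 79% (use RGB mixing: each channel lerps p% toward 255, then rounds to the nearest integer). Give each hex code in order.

#0986DD is rgb(9, 134, 221).
27%: (9 + 66.42 = 75.42→75, 134 + 32.67 = 166.67→167, 221 + 9.18 = 230.18→230) → #4BA7E6
41%: (9 + 100.86 = 109.86→110, 134 + 49.61 = 183.61→184, 221 + 13.94 = 234.94→235) → #6EB8EB
46%: (9 + 113.16 = 122.16→122, 134 + 55.66 = 189.66→190, 221 + 15.64 = 236.64→237) → #7ABEED
54%: (9 + 132.84 = 141.84→142, 134 + 65.34 = 199.34→199, 221 + 18.36 = 239.36→239) → #8EC7EF
79%: (9 + 194.34 = 203.34→203, 134 + 95.59 = 229.59→230, 221 + 26.86 = 247.86→248) → #CBE6F8

#4BA7E6, #6EB8EB, #7ABEED, #8EC7EF, #CBE6F8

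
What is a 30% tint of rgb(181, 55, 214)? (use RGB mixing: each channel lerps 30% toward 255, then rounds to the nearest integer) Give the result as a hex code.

Per channel, c → c + 0.3(255 − c):
  R: 181 + 0.3×(255−181) = 181 + 22.2 = 203.2 → 203
  G: 55 + 0.3×(255−55) = 55 + 60 = 115 → 115
  B: 214 + 12.3 = 226.3 → 226
rgb(203, 115, 226) = #CB73E2.

#CB73E2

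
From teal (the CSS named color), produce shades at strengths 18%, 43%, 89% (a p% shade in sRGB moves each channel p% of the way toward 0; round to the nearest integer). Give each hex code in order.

CSS teal is rgb(0, 128, 128).
18%: (0→0, 128 − 23.04 = 104.96→105, 128 − 23.04 = 104.96→105) → #006969
43%: (0→0, 128 − 55.04 = 72.96→73, 128 − 55.04 = 72.96→73) → #004949
89%: (0→0, 128 − 113.92 = 14.08→14, 128 − 113.92 = 14.08→14) → #000e0e

#006969, #004949, #000e0e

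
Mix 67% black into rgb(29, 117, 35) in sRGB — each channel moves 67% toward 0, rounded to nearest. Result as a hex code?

Per channel, c → c + 0.67(0 − c):
  R: 29 + 0.67×(0−29) = 29 − 19.43 = 9.57 → 10
  G: 117 − 78.39 = 38.61 → 39
  B: 35 + 0.67×(0−35) = 35 − 23.45 = 11.55 → 12
rgb(10, 39, 12) = #0a270c.

#0a270c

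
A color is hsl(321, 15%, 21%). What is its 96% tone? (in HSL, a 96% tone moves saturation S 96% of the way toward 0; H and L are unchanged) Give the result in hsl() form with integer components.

hsl(321, 1%, 21%)

S moves 96% from 15 toward 0: 15 − 14.4 = 0.6 → 1.
H and L are unchanged.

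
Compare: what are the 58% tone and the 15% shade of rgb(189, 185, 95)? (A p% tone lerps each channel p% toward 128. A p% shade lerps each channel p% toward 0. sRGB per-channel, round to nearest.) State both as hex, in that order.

#9A9872, #A19D51

58% tone:
  R: 189 + 0.58×(128−189) = 189 − 35.38 = 153.62 → 154
  G: 185 − 33.06 = 151.94 → 152
  B: 95 + 0.58×(128−95) = 95 + 19.14 = 114.14 → 114
  → #9A9872
15% shade:
  R: 189 + 0.15×(0−189) = 189 − 28.35 = 160.65 → 161
  G: 185 + 0.15×(0−185) = 185 − 27.75 = 157.25 → 157
  B: 95 − 14.25 = 80.75 → 81
  → #A19D51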